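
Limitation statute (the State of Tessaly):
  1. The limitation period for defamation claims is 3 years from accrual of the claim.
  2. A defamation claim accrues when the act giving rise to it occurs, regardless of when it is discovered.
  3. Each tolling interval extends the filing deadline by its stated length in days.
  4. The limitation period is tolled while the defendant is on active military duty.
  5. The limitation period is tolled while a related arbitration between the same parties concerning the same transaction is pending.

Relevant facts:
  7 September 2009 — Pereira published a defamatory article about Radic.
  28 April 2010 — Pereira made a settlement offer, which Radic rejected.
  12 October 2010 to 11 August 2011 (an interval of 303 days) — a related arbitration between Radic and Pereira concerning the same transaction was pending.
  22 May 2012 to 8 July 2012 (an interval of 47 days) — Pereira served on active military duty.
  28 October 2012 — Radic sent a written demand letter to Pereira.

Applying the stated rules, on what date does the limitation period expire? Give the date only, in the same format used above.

23 August 2013

The claim accrued on 7 September 2009, when the wrongful act occurred.
Adding the 3 years base period to 7 September 2009 gives a deadline of 7 September 2012, before any tolling.
The pending related arbitration from 12 October 2010 to 11 August 2011 tolled the period for 303 days, extending the deadline to 7 July 2013.
The period was tolled for 47 days by the defendant's active military service (22 May 2012 to 8 July 2012), pushing the deadline to 23 August 2013.
The other events in the timeline have no effect on the limitation period under the stated rules.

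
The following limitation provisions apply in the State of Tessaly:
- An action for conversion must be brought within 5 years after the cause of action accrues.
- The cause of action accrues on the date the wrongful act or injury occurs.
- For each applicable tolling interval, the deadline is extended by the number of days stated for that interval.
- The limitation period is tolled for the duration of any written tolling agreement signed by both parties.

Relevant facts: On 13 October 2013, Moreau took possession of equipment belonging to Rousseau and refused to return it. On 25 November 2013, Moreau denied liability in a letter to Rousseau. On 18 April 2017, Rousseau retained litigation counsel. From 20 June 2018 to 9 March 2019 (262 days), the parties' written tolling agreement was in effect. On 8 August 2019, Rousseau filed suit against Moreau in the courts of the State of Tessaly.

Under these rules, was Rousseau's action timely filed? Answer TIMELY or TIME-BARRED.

The claim accrued on 13 October 2013, when the wrongful act occurred.
The untolled deadline — 5 years after 13 October 2013 — is 13 October 2018.
The period was tolled for 262 days by the written tolling agreement (20 June 2018 to 9 March 2019), pushing the deadline to 2 July 2019.
None of the other events listed affects the running of the period under the stated rules.
The 8 August 2019 filing falls after the 2 July 2019 deadline; the claim is time-barred.

TIME-BARRED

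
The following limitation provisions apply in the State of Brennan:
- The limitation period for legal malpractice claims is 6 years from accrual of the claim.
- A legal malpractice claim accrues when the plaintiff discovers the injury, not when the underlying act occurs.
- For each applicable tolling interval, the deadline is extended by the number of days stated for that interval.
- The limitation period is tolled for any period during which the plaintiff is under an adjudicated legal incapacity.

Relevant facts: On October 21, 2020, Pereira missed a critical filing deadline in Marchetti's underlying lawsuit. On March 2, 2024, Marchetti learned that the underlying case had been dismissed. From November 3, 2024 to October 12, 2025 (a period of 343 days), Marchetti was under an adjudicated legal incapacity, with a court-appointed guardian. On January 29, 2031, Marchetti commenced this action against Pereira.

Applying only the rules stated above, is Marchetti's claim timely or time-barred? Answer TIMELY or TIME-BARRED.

Accrual is tied to discovery, so the period began on March 2, 2024 rather than on October 21, 2020 when the act occurred.
Adding the 6 years base period to March 2, 2024 gives a deadline of March 2, 2030, before any tolling.
The plaintiff's legal incapacity from November 3, 2024 to October 12, 2025 tolled the period for 343 days, extending the deadline to February 8, 2031.
The January 29, 2031 filing precedes the February 8, 2031 deadline; the claim is timely.

TIMELY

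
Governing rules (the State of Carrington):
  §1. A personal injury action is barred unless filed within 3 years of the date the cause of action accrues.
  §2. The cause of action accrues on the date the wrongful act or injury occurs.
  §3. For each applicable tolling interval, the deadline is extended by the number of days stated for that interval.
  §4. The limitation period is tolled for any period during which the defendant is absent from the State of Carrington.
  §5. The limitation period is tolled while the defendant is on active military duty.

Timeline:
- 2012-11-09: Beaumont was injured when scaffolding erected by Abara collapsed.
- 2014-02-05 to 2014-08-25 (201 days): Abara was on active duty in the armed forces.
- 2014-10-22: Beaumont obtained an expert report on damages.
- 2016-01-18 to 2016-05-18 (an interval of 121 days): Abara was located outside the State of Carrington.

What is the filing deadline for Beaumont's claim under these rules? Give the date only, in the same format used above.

The limitation period began to run on 2012-11-09.
The untolled deadline — 3 years after 2012-11-09 — is 2015-11-09.
The defendant's active military service from 2014-02-05 to 2014-08-25 tolled the period for 201 days, extending the deadline to 2016-05-28.
The period was tolled for 121 days by the defendant's absence from the jurisdiction (2016-01-18 to 2016-05-18), pushing the deadline to 2016-09-26.
The other events in the timeline have no effect on the limitation period under the stated rules.

2016-09-26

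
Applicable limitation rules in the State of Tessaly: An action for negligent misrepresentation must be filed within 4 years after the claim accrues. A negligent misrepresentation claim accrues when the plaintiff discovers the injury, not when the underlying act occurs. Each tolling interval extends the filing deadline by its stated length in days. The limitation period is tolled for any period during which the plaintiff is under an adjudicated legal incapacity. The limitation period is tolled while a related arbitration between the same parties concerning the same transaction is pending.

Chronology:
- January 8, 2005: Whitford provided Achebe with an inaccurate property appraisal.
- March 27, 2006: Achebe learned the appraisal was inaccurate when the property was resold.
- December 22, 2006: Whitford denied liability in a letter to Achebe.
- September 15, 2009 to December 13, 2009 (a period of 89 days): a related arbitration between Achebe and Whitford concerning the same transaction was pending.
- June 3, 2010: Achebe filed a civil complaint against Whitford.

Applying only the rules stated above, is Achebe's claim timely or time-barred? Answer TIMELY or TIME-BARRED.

TIMELY

Accrual is tied to discovery, so the period began on March 27, 2006 rather than on January 8, 2005 when the act occurred.
Adding the 4 years base period to March 27, 2006 gives a deadline of March 27, 2010, before any tolling.
The pending related arbitration from September 15, 2009 to December 13, 2009 tolled the period for 89 days, extending the deadline to June 24, 2010.
None of the other events listed affects the running of the period under the stated rules.
The June 3, 2010 filing precedes the June 24, 2010 deadline; the claim is timely.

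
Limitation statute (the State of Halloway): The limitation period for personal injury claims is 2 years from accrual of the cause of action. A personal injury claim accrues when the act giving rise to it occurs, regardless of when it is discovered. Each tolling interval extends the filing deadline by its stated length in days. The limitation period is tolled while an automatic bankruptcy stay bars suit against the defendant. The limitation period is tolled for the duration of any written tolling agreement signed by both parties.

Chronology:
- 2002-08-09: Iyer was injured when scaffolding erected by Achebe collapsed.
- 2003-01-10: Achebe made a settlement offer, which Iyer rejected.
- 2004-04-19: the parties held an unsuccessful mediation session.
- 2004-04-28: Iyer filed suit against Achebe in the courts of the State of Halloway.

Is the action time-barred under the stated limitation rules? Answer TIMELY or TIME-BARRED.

The claim accrued on 2002-08-09, when the wrongful act occurred.
The untolled deadline — 2 years after 2002-08-09 — is 2004-08-09.
Nothing else in the chronology tolls or restarts the period.
Filing on 2004-04-28 beat the 2004-08-09 deadline — the action is timely.

TIMELY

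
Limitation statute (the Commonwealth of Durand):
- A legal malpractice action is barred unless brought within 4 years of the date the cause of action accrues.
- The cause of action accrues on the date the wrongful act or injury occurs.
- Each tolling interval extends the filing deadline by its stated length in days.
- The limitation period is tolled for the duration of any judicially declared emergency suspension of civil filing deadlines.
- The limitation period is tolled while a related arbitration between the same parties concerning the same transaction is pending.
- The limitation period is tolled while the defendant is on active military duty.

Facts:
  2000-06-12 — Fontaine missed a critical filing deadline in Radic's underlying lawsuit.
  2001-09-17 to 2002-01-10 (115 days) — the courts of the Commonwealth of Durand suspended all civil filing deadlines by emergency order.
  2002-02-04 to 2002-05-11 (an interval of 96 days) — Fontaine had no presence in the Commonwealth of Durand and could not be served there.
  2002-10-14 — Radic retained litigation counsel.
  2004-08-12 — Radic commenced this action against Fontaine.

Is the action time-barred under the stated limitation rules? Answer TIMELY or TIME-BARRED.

The limitation period began to run on 2000-06-12.
4 years from 2000-06-12 is 2004-06-12.
The emergency suspension of filing deadlines from 2001-09-17 to 2002-01-10 tolled the period for 115 days, extending the deadline to 2004-10-05.
The defendant's absence from the jurisdiction from 2002-02-04 to 2002-05-11 does not toll the period, because no stated rule makes the defendant's absence a tolling event.
None of the other events listed affects the running of the period under the stated rules.
Filing on 2004-08-12 beat the 2004-10-05 deadline — the action is timely.

TIMELY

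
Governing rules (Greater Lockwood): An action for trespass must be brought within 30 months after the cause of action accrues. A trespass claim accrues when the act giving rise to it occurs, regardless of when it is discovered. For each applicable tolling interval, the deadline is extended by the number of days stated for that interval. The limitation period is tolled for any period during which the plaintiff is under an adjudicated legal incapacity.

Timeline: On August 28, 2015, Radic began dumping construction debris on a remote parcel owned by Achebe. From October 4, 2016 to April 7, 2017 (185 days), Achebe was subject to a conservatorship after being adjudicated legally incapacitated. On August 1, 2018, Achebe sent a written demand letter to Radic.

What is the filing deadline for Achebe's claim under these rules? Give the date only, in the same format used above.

September 1, 2018

The claim accrued on August 28, 2015, when the wrongful act occurred.
30 months from August 28, 2015 is February 28, 2018.
The period was tolled for 185 days by the plaintiff's legal incapacity (October 4, 2016 to April 7, 2017), pushing the deadline to September 1, 2018.
The other events in the timeline have no effect on the limitation period under the stated rules.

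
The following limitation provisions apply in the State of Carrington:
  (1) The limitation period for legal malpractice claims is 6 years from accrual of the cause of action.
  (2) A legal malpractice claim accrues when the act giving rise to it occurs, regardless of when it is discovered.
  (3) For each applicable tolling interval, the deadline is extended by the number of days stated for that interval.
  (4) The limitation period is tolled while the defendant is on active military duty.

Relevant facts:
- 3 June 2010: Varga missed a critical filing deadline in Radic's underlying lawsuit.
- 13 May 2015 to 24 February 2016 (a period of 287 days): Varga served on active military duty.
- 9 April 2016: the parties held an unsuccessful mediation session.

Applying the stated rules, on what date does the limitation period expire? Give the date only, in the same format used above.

The cause of action accrued on 3 June 2010, the date of the act.
6 years from 3 June 2010 is 3 June 2016.
The defendant's active military service from 13 May 2015 to 24 February 2016 tolled the period for 287 days, extending the deadline to 17 March 2017.
None of the other events listed affects the running of the period under the stated rules.

17 March 2017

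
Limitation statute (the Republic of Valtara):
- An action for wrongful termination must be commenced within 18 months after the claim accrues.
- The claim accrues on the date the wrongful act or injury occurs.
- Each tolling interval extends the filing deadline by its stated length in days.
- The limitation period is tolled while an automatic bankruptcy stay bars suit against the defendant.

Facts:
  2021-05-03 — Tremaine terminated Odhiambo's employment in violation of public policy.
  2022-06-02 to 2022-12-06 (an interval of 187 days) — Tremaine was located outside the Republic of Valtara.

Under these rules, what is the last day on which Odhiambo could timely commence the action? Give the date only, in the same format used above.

2022-11-03

The limitation period began to run on 2021-05-03.
The untolled deadline — 18 months after 2021-05-03 — is 2022-11-03.
No stated provision tolls the period for the defendant's absence, so the interval from 2022-06-02 to 2022-12-06 has no effect on the deadline.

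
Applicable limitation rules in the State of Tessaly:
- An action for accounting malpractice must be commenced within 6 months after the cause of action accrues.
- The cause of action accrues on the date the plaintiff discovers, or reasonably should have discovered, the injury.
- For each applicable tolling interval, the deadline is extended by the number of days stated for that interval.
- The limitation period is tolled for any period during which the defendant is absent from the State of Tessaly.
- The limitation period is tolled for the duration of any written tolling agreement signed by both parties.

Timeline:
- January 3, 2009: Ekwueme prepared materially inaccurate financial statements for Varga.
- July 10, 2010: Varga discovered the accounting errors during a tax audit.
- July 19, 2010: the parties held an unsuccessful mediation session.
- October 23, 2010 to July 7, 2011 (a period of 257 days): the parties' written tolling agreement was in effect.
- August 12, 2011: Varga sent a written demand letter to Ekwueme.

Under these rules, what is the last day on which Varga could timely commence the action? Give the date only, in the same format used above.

Accrual is tied to discovery, so the period began on July 10, 2010 rather than on January 3, 2009 when the act occurred.
The untolled deadline — 6 months after July 10, 2010 — is January 10, 2011.
The written tolling agreement from October 23, 2010 to July 7, 2011 tolled the period for 257 days, extending the deadline to September 24, 2011.
Nothing else in the chronology tolls or restarts the period.

September 24, 2011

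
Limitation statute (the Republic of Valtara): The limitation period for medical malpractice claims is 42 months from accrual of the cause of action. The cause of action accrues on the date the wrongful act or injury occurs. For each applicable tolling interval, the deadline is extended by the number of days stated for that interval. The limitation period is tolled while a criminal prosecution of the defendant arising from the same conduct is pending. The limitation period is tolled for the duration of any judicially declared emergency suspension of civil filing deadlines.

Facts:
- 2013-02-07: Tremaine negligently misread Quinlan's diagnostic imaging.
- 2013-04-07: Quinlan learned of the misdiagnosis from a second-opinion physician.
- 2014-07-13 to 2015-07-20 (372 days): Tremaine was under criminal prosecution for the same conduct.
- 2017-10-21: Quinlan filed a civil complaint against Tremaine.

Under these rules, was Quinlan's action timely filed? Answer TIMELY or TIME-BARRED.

TIME-BARRED

Accrual is governed by the date of the act, so the period began to run on 2013-02-07; the later discovery on 2013-04-07 is irrelevant under the stated rule.
Adding the 42 months base period to 2013-02-07 gives a deadline of 2016-08-07, before any tolling.
Because the pending criminal prosecution ran from 2014-07-13 to 2015-07-20, the deadline is extended by 372 days to 2017-08-14.
Filing on 2017-10-21 missed the 2017-08-14 deadline — the action is time-barred.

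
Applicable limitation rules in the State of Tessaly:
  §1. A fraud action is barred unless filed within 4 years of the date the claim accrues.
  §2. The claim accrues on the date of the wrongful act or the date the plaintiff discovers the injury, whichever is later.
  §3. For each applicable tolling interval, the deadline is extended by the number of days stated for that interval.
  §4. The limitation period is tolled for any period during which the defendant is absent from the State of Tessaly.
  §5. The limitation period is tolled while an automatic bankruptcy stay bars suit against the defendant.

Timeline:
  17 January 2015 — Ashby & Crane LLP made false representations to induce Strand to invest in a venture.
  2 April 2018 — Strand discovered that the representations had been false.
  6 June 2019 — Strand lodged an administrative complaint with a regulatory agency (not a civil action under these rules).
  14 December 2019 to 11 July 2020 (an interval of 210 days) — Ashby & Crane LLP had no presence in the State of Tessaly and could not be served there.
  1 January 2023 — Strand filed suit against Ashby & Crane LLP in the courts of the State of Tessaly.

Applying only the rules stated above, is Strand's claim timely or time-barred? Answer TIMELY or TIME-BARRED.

The claim accrued on 2 April 2018 — the later of the 17 January 2015 act and the 2 April 2018 discovery.
Adding the 4 years base period to 2 April 2018 gives a deadline of 2 April 2022, before any tolling.
The defendant's absence from the jurisdiction from 14 December 2019 to 11 July 2020 tolled the period for 210 days, extending the deadline to 29 October 2022.
The other events in the timeline have no effect on the limitation period under the stated rules.
The 1 January 2023 filing falls after the 29 October 2022 deadline; the claim is time-barred.

TIME-BARRED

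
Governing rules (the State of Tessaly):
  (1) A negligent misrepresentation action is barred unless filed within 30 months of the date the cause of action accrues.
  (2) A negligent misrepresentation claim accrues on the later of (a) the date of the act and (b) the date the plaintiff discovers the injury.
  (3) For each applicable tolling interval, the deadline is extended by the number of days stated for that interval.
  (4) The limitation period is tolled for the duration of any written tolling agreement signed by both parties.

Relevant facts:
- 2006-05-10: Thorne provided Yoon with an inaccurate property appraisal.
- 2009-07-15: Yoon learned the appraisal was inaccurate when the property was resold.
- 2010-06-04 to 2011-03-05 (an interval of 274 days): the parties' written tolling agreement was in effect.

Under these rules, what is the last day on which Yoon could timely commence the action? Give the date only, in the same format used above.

The claim accrued on 2009-07-15 — the later of the 2006-05-10 act and the 2009-07-15 discovery.
Adding the 30 months base period to 2009-07-15 gives a deadline of 2012-01-15, before any tolling.
The written tolling agreement from 2010-06-04 to 2011-03-05 tolled the period for 274 days, extending the deadline to 2012-10-15.

2012-10-15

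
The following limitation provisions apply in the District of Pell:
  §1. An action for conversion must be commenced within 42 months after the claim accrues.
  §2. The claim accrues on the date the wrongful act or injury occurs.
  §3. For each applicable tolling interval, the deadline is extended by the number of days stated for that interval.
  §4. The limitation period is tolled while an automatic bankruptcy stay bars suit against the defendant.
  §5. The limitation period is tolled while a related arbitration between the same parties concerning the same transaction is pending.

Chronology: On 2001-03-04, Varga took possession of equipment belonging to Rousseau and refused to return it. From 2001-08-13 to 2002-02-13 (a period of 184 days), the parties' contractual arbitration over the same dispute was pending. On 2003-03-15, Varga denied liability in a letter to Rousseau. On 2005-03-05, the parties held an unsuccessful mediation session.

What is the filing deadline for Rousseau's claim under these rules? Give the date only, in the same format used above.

2005-03-07

The claim accrued on 2001-03-04, when the wrongful act occurred.
Adding the 42 months base period to 2001-03-04 gives a deadline of 2004-09-04, before any tolling.
Because the pending related arbitration ran from 2001-08-13 to 2002-02-13, the deadline is extended by 184 days to 2005-03-07.
None of the other events listed affects the running of the period under the stated rules.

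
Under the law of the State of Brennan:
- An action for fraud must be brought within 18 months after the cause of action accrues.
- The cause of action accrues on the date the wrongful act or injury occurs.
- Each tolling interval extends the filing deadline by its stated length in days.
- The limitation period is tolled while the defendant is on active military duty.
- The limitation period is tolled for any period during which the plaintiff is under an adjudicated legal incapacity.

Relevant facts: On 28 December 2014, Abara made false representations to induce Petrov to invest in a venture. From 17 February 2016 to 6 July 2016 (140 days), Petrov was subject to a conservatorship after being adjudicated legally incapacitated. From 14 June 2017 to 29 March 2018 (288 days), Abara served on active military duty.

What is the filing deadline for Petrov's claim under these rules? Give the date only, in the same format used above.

The cause of action accrued on 28 December 2014, the date of the act.
Adding the 18 months base period to 28 December 2014 gives a deadline of 28 June 2016, before any tolling.
The plaintiff's legal incapacity from 17 February 2016 to 6 July 2016 tolled the period for 140 days, extending the deadline to 15 November 2016.
By the time the defendant's active military service began on 14 June 2017, the limitation period had already expired on 15 November 2016; that interval cannot revive it.

15 November 2016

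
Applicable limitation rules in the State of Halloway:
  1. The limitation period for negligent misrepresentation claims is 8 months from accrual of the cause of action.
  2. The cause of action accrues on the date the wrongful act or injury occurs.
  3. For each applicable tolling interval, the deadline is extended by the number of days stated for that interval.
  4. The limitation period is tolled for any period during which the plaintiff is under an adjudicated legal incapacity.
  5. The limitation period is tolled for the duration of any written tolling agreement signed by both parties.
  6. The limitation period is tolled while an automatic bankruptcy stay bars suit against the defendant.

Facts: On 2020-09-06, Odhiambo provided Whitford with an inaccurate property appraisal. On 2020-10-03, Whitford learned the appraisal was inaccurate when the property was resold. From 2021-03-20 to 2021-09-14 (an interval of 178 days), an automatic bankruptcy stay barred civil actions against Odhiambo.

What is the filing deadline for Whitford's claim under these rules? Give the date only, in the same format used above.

2021-10-31

Accrual is governed by the date of the act, so the period began to run on 2020-09-06; the later discovery on 2020-10-03 is irrelevant under the stated rule.
Adding the 8 months base period to 2020-09-06 gives a deadline of 2021-05-06, before any tolling.
The automatic bankruptcy stay from 2021-03-20 to 2021-09-14 tolled the period for 178 days, extending the deadline to 2021-10-31.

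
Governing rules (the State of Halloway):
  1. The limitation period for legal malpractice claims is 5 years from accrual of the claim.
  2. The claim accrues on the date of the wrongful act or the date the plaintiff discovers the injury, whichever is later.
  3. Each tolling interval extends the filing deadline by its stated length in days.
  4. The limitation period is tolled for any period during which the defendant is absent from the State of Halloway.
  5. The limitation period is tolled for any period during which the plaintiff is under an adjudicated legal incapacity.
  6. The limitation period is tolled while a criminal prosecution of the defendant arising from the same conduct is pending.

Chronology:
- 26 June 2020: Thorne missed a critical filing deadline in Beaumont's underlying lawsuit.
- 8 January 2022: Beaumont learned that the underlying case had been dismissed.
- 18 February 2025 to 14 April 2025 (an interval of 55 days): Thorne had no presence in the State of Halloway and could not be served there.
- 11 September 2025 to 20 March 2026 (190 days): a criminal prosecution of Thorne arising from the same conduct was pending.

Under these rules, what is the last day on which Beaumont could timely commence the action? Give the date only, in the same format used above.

10 September 2027

The claim accrued on 8 January 2022 — the later of the 26 June 2020 act and the 8 January 2022 discovery.
5 years from 8 January 2022 is 8 January 2027.
Because the defendant's absence from the jurisdiction ran from 18 February 2025 to 14 April 2025, the deadline is extended by 55 days to 4 March 2027.
The period was tolled for 190 days by the pending criminal prosecution (11 September 2025 to 20 March 2026), pushing the deadline to 10 September 2027.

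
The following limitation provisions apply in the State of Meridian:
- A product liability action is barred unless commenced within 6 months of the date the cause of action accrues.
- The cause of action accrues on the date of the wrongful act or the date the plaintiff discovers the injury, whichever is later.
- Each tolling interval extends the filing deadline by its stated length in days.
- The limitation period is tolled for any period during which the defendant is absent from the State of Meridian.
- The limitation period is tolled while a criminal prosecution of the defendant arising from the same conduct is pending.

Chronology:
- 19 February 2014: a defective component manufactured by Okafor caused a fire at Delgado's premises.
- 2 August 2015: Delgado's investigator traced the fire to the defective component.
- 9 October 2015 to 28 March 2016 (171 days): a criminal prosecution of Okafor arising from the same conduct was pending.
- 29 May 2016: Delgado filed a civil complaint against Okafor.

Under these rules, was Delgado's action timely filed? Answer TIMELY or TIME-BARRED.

The claim accrued on 2 August 2015 — the later of the 19 February 2014 act and the 2 August 2015 discovery.
6 months from 2 August 2015 is 2 February 2016.
Because the pending criminal prosecution ran from 9 October 2015 to 28 March 2016, the deadline is extended by 171 days to 22 July 2016.
The 29 May 2016 filing precedes the 22 July 2016 deadline; the claim is timely.

TIMELY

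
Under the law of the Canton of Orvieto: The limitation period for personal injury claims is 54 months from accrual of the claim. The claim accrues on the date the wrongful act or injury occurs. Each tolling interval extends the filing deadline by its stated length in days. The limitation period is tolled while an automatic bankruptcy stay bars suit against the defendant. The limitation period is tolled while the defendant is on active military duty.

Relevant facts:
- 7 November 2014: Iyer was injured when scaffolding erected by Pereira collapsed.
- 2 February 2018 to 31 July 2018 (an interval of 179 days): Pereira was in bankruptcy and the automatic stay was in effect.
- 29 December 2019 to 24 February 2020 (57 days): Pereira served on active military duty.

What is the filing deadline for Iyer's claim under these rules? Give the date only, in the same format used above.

2 November 2019

The claim accrued on 7 November 2014, when the wrongful act occurred.
54 months from 7 November 2014 is 7 May 2019.
The automatic bankruptcy stay from 2 February 2018 to 31 July 2018 tolled the period for 179 days, extending the deadline to 2 November 2019.
By the time the defendant's active military service began on 29 December 2019, the limitation period had already expired on 2 November 2019; that interval cannot revive it.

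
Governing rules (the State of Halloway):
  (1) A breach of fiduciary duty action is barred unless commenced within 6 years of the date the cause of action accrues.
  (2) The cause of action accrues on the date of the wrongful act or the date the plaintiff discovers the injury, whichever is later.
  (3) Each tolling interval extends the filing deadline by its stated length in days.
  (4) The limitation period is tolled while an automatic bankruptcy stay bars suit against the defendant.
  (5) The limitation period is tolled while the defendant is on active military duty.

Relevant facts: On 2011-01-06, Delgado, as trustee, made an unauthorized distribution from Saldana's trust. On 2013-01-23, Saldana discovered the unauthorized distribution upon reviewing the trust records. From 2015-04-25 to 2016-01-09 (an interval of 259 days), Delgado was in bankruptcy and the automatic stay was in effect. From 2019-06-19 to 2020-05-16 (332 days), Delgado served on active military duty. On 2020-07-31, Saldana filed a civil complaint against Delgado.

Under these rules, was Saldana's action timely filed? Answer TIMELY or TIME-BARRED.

TIMELY

Because discovery on 2013-01-23 post-dates the 2011-01-06 act, accrual under the later-of rule falls on 2013-01-23.
6 years from 2013-01-23 is 2019-01-23.
The period was tolled for 259 days by the automatic bankruptcy stay (2015-04-25 to 2016-01-09), pushing the deadline to 2019-10-09.
Because the defendant's active military service ran from 2019-06-19 to 2020-05-16, the deadline is extended by 332 days to 2020-09-05.
Filing on 2020-07-31 beat the 2020-09-05 deadline — the action is timely.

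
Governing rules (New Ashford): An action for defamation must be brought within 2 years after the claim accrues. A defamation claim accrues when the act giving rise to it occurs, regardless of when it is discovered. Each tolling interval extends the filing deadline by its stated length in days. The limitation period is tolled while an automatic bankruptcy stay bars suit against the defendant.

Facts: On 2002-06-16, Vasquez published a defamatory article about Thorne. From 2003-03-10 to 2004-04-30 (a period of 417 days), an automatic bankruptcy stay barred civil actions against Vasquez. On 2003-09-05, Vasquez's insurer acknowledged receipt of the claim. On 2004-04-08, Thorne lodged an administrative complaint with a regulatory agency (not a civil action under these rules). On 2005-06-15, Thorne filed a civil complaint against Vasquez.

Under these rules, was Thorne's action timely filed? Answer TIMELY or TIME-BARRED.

The limitation period began to run on 2002-06-16.
The untolled deadline — 2 years after 2002-06-16 — is 2004-06-16.
Because the automatic bankruptcy stay ran from 2003-03-10 to 2004-04-30, the deadline is extended by 417 days to 2005-08-07.
The other events in the timeline have no effect on the limitation period under the stated rules.
Filing on 2005-06-15 beat the 2005-08-07 deadline — the action is timely.

TIMELY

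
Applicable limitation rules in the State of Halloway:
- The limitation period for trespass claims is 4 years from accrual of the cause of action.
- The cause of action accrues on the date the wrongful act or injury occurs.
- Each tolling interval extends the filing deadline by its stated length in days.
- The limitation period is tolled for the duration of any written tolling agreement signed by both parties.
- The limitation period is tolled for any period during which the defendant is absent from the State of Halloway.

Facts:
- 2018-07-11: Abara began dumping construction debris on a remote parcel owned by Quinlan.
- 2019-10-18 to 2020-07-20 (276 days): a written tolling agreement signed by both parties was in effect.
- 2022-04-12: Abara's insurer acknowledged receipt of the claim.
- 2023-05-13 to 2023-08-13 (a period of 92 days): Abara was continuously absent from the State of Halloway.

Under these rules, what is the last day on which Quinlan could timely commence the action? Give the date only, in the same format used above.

The limitation period began to run on 2018-07-11.
The untolled deadline — 4 years after 2018-07-11 — is 2022-07-11.
Because the written tolling agreement ran from 2019-10-18 to 2020-07-20, the deadline is extended by 276 days to 2023-04-13.
The defendant's absence from the jurisdiction from 2023-05-13 to 2023-08-13 began after the period had already run on 2023-04-13, so it has no tolling effect.
None of the other events listed affects the running of the period under the stated rules.

2023-04-13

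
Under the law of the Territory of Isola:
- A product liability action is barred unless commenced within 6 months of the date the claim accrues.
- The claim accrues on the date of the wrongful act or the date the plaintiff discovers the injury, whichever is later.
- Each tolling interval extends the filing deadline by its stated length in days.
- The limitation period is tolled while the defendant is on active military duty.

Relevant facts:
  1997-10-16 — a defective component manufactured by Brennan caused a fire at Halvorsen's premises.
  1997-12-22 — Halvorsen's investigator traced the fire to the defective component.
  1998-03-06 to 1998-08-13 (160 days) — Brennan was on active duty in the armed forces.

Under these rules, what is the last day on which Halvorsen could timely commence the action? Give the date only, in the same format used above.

1998-11-29

Because discovery on 1997-12-22 post-dates the 1997-10-16 act, accrual under the later-of rule falls on 1997-12-22.
The untolled deadline — 6 months after 1997-12-22 — is 1998-06-22.
The defendant's active military service from 1998-03-06 to 1998-08-13 tolled the period for 160 days, extending the deadline to 1998-11-29.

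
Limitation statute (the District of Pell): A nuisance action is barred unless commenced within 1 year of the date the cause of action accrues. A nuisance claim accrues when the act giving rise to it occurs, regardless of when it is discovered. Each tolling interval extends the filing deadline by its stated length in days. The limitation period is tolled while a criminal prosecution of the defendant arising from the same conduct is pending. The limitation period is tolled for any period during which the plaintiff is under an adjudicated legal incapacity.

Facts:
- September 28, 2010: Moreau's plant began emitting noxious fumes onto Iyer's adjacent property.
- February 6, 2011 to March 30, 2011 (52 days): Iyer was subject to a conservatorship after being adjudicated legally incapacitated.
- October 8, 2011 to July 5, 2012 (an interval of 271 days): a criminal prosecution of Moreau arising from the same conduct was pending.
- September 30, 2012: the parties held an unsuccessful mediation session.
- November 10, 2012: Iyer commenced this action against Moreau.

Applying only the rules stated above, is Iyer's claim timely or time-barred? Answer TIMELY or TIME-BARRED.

The limitation period began to run on September 28, 2010.
Adding the 1 year base period to September 28, 2010 gives a deadline of September 28, 2011, before any tolling.
Because the plaintiff's legal incapacity ran from February 6, 2011 to March 30, 2011, the deadline is extended by 52 days to November 19, 2011.
The pending criminal prosecution from October 8, 2011 to July 5, 2012 tolled the period for 271 days, extending the deadline to August 16, 2012.
The other events in the timeline have no effect on the limitation period under the stated rules.
Filing on November 10, 2012 missed the August 16, 2012 deadline — the action is time-barred.

TIME-BARRED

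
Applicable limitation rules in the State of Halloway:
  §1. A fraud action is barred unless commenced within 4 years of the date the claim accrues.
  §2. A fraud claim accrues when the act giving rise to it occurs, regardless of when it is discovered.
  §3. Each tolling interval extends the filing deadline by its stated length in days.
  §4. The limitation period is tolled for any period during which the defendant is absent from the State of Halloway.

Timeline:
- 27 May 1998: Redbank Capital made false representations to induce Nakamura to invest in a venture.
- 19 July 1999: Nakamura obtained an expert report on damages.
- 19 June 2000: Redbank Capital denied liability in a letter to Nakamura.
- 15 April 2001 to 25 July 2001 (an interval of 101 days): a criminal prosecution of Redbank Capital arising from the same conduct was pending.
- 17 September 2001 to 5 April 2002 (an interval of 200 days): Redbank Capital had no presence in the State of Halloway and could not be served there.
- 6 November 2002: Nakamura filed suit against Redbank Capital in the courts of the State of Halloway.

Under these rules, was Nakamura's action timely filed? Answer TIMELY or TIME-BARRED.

The limitation period began to run on 27 May 1998.
The untolled deadline — 4 years after 27 May 1998 — is 27 May 2002.
Because the defendant's absence from the jurisdiction ran from 17 September 2001 to 5 April 2002, the deadline is extended by 200 days to 13 December 2002.
The pending criminal prosecution from 15 April 2001 to 25 July 2001 does not toll the period, because no stated rule makes a criminal prosecution a tolling event.
Nothing else in the chronology tolls or restarts the period.
Nakamura filed on 6 November 2002, before the 13 December 2002 deadline, so the action is timely.

TIMELY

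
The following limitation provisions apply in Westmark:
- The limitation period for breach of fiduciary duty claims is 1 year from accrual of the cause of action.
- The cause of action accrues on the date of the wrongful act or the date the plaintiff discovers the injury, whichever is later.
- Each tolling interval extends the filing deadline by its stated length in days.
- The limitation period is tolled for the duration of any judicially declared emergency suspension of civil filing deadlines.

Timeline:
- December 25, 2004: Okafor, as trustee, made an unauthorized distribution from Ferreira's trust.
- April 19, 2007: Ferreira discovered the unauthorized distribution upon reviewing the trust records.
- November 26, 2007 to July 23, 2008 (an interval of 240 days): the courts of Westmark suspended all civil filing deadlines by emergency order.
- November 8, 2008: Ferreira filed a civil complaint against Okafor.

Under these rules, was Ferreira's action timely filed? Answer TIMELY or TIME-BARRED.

Taking the later of the act (December 25, 2004) and discovery (April 19, 2007), the claim accrued on April 19, 2007.
The untolled deadline — 1 year after April 19, 2007 — is April 19, 2008.
The period was tolled for 240 days by the emergency suspension of filing deadlines (November 26, 2007 to July 23, 2008), pushing the deadline to December 15, 2008.
Ferreira filed on November 8, 2008, before the December 15, 2008 deadline, so the action is timely.

TIMELY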